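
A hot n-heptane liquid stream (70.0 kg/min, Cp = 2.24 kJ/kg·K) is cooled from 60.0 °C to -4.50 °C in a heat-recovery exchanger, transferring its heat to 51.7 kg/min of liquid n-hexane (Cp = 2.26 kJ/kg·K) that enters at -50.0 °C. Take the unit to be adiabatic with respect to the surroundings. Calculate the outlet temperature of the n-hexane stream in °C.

Heat released by hot stream: Q = 70.0 × 2.24 × (60.0 − -4.50) = 10114 kJ/min
Energy balance on cold side (adiabatic exchanger): Q = ṁ_c·Cp_c·(T_c,out − T_c,in)
T_c,out = -50.0 + 10114/(51.7 × 2.26) = 36.558 °C

T_c,out = 36.6 °C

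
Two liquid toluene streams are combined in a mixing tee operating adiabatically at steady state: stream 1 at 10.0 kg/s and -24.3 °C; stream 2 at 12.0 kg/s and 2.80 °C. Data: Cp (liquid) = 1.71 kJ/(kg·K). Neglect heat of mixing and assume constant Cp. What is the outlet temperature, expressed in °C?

Adiabatic, steady state ⇒ Σ ṁᵢCp,ᵢ(T_out − Tᵢ) = 0
Σ ṁᵢCp,ᵢTᵢ = 10.0×1.71×-24.3 + 12.0×1.71×2.80 = -358.07
Σ ṁᵢCp,ᵢ = 10.0×1.71 + 12.0×1.71 = 37.62
T_out = -358.07 / 37.62 = -9.5182 °C

T_out = -9.52 °C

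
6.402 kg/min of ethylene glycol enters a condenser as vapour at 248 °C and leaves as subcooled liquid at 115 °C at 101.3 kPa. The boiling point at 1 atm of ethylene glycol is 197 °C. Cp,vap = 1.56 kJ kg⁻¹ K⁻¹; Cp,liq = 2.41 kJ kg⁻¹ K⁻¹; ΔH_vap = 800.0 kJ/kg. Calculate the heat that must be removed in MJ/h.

vapour 248→197 °C: -79.56 kJ/kg
condensation at 197 °C: -800 kJ/kg
liquid 197→115 °C: -197.62 kJ/kg
Δh = -79.56 + -800 + -197.62 = -1077.2 kJ/kg
Q = ṁ·Δh = 6.402 kg/min × -1077.2 kJ/kg = -6896.1 kJ/min
|Q| = 114.94 kW = 413.77 MJ/h

Q_c = 414 MJ/h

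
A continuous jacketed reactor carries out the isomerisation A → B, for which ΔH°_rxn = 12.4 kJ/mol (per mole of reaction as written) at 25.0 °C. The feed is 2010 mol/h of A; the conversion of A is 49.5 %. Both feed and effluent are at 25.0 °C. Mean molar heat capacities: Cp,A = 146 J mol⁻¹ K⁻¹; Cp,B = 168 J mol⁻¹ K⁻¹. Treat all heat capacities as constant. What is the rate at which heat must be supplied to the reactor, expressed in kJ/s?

Extent of reaction ξ = 0.495 × 2010 = 994.95 mol/h
Reaction term: ξ·ΔH°_rxn = 994.95 × 12.4 = 12337 kJ/h
Q = ΔH = 12337 kJ/h = 3.4271 kW
Heat supplied = 3.4271 kJ/s

Q_in = 3.43 kJ/s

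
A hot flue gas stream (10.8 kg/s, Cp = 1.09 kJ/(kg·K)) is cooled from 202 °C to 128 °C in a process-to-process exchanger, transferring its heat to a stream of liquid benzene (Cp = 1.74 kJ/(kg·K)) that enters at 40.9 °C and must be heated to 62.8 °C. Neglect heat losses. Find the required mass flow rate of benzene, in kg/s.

Heat released by hot stream: Q = 10.8 × 1.09 × (202 − 128) = 871.13 kJ/s
Energy balance on cold side (adiabatic exchanger): Q = ṁ_c·Cp_c·(T_c,out − T_c,in)
ṁ_c = 871.13 / [1.74 × (62.8 − 40.9)] = 22.861 kg/s

ṁ_c = 22.9 kg/s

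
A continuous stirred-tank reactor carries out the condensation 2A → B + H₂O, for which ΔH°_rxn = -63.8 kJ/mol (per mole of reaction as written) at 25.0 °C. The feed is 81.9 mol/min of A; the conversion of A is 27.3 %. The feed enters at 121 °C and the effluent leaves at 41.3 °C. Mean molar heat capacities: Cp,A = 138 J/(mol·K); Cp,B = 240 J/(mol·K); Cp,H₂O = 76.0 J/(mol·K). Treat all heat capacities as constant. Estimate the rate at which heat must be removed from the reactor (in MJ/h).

Q_out = 96.4 MJ/h

Extent of reaction ξ = 0.273 × 81.9 / 2 = 11.179 mol/min
Reaction term: ξ·ΔH°_rxn = 11.179 × -63.8 = -713.24 kJ/min
Sensible, feed 121→25 °C: -1085 kJ/min
Outlet flows (mol/min): A 59.541, B 11.179, H₂O 11.179
Sensible, products 25→41.3 °C: 191.51 kJ/min
Q = ΔH = -1606.7 kJ/min = -26.779 kW
Heat removed = 96.404 MJ/h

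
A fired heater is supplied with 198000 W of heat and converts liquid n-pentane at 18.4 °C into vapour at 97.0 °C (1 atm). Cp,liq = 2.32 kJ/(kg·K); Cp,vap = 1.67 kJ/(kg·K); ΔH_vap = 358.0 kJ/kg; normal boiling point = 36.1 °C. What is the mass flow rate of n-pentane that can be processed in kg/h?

Δh = 2.32×(36.1−18.4) + 358.0 + 1.67×(97.0−36.1) = 500.77 kJ/kg
Q = 198000 W = 198 kJ/s = 712800 kJ/h
ṁ = Q/Δh = 712800 / 500.77 = 1423.4 kg/h

ṁ = 1420 kg/h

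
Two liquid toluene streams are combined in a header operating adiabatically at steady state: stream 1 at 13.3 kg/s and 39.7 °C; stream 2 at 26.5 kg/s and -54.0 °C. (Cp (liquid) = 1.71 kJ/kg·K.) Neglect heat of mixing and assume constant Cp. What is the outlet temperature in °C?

T_out = -22.7 °C

Adiabatic, steady state ⇒ Σ ṁᵢCp,ᵢ(T_out − Tᵢ) = 0
T_out = Σ ṁᵢCp,ᵢTᵢ / Σ ṁᵢCp,ᵢ
      = -1544.1 / 68.058 = -22.688 °C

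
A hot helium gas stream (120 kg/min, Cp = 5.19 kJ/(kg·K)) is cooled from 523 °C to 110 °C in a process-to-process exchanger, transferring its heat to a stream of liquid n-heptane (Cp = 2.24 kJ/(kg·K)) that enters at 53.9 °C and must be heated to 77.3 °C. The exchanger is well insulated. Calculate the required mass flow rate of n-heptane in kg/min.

ṁ_c = 4910 kg/min

Heat released by hot stream: Q = 120 × 5.19 × (523 − 110) = 257220 kJ/min
Energy balance on cold side (adiabatic exchanger): Q = ṁ_c·Cp_c·(T_c,out − T_c,in)
ṁ_c = 257220 / [2.24 × (77.3 − 53.9)] = 4907.2 kg/min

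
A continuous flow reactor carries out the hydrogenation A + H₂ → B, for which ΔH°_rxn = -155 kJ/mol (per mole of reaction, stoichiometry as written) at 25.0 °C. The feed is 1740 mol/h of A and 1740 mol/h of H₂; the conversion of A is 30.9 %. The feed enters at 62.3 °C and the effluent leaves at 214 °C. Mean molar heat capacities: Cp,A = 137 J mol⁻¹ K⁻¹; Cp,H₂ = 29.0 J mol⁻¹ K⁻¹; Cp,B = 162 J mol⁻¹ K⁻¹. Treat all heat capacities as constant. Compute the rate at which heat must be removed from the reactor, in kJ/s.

Q_out = 11.1 kJ/s

Extent of reaction ξ = 0.309 × 1740 = 537.66 mol/h
Reaction term: ξ·ΔH°_rxn = 537.66 × -155 = -83337 kJ/h
Sensible, feed 62.3→25 °C: -10774 kJ/h
Outlet flows (mol/h): A 1202.3, H₂ 1202.3, B 537.66
Sensible, products 25→214 °C: 54184 kJ/h
Q = ΔH = -39927 kJ/h = -11.091 kW
Heat removed = 11.091 kJ/s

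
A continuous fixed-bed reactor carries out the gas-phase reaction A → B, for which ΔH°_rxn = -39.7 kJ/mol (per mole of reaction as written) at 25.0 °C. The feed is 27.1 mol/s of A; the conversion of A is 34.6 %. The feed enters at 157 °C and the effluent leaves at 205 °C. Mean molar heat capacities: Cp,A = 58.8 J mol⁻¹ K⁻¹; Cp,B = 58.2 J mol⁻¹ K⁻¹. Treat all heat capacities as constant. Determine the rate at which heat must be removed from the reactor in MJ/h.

Extent of reaction ξ = 0.346 × 27.1 = 9.3766 mol/s
Reaction term: ξ·ΔH°_rxn = 9.3766 × -39.7 = -372.25 kJ/s
Sensible, feed 157→25 °C: -210.34 kJ/s
Outlet flows (mol/s): A 17.723, B 9.3766
Sensible, products 25→205 °C: 285.81 kJ/s
Q = ΔH = -296.78 kJ/s = -296.78 kW
Heat removed = 1068.4 MJ/h

Q_out = 1070 MJ/h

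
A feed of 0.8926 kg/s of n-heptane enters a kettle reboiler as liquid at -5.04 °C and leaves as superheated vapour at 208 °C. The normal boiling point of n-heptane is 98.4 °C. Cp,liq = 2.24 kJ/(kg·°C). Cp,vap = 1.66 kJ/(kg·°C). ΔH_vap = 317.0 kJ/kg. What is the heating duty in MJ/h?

Q = 2350 MJ/h

liquid -5.04→98.4 °C: 231.71 kJ/kg
vaporisation at 98.4 °C: 317 kJ/kg
vapour 98.4→208 °C: 181.94 kJ/kg
Δh = 231.71 + 317 + 181.94 = 730.64 kJ/kg
Q = ṁ·Δh = 0.8926 kg/s × 730.64 kJ/kg = 652.17 kJ/s
|Q| = 652.17 kW = 2347.8 MJ/h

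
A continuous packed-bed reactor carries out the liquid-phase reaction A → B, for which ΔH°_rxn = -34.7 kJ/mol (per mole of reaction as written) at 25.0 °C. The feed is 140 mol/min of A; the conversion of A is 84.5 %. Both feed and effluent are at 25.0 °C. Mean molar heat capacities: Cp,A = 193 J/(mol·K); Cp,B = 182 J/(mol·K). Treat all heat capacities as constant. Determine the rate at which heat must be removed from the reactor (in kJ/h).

Q_out = 246000 kJ/h

Extent of reaction ξ = 0.845 × 140 = 118.3 mol/min
Reaction term: ξ·ΔH°_rxn = 118.3 × -34.7 = -4105 kJ/min
Q = ΔH = -4105 kJ/min = -68.417 kW
Heat removed = 246300 kJ/h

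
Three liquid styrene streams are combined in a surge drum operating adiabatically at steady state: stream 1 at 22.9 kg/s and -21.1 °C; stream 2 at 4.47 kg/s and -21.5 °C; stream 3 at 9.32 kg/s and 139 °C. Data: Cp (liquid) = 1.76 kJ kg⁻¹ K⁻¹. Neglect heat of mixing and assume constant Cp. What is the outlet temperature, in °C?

T_out = 19.5 °C

Adiabatic, steady state ⇒ Σ ṁᵢCp,ᵢ(T_out − Tᵢ) = 0
T_out = Σ ṁᵢCp,ᵢTᵢ / Σ ṁᵢCp,ᵢ
      = 1260.5 / 64.574 = 19.52 °C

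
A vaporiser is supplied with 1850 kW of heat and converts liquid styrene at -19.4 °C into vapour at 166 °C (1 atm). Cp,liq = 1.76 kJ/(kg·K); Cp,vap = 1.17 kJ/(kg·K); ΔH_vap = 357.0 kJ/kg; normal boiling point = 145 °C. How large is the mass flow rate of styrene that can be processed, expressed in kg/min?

Δh = 1.76×(145−-19.4) + 357.0 + 1.17×(166−145) = 670.91 kJ/kg
Q = 1850 kW = 1850 kJ/s = 111000 kJ/min
ṁ = Q/Δh = 111000 / 670.91 = 165.45 kg/min

ṁ = 165 kg/min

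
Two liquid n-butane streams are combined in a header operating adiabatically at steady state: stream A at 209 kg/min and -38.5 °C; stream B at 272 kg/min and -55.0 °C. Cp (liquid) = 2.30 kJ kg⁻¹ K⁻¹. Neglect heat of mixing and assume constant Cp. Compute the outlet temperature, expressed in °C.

Energy balance with Q = 0: Σ ṁᵢCp,ᵢ(T_out − Tᵢ) = 0
T_out = Σ ṁᵢCp,ᵢTᵢ / Σ ṁᵢCp,ᵢ
      = -52915 / 1106.3 = -47.831 °C

T_out = -47.8 °C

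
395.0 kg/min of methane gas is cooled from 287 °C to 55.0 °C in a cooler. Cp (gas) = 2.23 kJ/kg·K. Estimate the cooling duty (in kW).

Q = ṁ·Cp·ΔT = 395.0 × 2.23 × (55.0 − 287) = -204360 kJ/min
Converting: 204360 / 60 s = 3406 kW

Q_c = 3410 kW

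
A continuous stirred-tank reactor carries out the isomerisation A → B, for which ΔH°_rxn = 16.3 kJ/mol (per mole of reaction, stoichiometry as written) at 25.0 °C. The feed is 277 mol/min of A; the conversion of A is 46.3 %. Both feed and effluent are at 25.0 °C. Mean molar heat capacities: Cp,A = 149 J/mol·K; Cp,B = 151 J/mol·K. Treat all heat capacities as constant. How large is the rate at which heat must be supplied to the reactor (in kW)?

Q_in = 34.8 kW

Extent of reaction ξ = 0.463 × 277 = 128.25 mol/min
Reaction term: ξ·ΔH°_rxn = 128.25 × 16.3 = 2090.5 kJ/min
Q = ΔH = 2090.5 kJ/min = 34.842 kW
Heat supplied = 34.842 kW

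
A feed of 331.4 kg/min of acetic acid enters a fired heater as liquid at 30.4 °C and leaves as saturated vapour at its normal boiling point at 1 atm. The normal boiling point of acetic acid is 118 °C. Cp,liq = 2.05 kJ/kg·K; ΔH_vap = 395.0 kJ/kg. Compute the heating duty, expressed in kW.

liquid 30.4→118 °C: 179.58 kJ/kg
vaporisation at 118 °C: 395 kJ/kg
Δh = 179.58 + 395 = 574.58 kJ/kg
Q = ṁ·Δh = 331.4 kg/min × 574.58 kJ/kg = 190420 kJ/min
|Q| = 3173.6 kW

Q = 3170 kW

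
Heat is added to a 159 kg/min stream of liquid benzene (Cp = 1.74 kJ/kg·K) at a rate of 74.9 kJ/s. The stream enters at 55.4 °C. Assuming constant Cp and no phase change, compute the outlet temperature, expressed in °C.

T_out = 71.6 °C

Q = 74.9 kJ/s = 4494 kJ/min
ΔT = Q/(ṁ·Cp) = 4494/(159×1.74) = 16.244 K
T_out = 55.4 + 16.244 = 71.644 °C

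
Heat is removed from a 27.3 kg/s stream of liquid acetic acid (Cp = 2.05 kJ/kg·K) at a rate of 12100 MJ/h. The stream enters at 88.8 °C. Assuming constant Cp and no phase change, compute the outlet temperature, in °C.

Q = 12100 MJ/h = 3361.1 kJ/s
ΔT = Q/(ṁ·Cp) = 3361.1/(27.3×2.05) = 60.057 K
T_out = 88.8 − 60.057 = 28.743 °C

T_out = 28.7 °C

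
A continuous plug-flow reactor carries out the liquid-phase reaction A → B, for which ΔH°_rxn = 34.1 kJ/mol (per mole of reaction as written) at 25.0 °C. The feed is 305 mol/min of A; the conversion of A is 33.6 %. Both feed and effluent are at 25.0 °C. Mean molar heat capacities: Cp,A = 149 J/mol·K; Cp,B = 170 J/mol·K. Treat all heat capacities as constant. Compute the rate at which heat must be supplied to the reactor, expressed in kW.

Extent of reaction ξ = 0.336 × 305 = 102.48 mol/min
Reaction term: ξ·ΔH°_rxn = 102.48 × 34.1 = 3494.6 kJ/min
Q = ΔH = 3494.6 kJ/min = 58.243 kW
Heat supplied = 58.243 kW

Q_in = 58.2 kW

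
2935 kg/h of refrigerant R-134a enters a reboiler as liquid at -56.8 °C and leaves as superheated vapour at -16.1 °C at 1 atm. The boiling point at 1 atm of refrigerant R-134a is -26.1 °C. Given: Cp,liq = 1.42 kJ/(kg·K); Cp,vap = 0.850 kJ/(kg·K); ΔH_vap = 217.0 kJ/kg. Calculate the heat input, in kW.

liquid -56.8→-26.1 °C: 43.594 kJ/kg
vaporisation at -26.1 °C: 217 kJ/kg
vapour -26.1→-16.1 °C: 8.5 kJ/kg
Δh = 43.594 + 217 + 8.5 = 269.09 kJ/kg
Q = ṁ·Δh = 2935 kg/h × 269.09 kJ/kg = 789790 kJ/h
|Q| = 219.39 kW

Q = 219 kW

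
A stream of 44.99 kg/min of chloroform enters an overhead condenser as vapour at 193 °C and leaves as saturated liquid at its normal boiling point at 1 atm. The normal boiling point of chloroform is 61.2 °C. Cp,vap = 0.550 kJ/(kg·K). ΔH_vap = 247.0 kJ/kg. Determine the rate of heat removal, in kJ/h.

Q_c = 862000 kJ/h

vapour 193→61.2 °C: -72.49 kJ/kg
condensation at 61.2 °C: -247 kJ/kg
Δh = -72.49 + -247 = -319.49 kJ/kg
Q = ṁ·Δh = 44.99 kg/min × -319.49 kJ/kg = -14374 kJ/min
|Q| = 239.56 kW = 862430 kJ/h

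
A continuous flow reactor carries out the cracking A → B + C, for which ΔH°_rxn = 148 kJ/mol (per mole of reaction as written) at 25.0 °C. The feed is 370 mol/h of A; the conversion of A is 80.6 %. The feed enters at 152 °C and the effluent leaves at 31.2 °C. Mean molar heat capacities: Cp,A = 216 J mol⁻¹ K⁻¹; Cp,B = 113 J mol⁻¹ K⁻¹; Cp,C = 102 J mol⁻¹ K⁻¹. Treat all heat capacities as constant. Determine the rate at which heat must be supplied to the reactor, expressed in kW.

Extent of reaction ξ = 0.806 × 370 = 298.22 mol/h
Reaction term: ξ·ΔH°_rxn = 298.22 × 148 = 44137 kJ/h
Sensible, feed 152→25 °C: -10150 kJ/h
Outlet flows (mol/h): A 71.78, B 298.22, C 298.22
Sensible, products 25→31.2 °C: 493.66 kJ/h
Q = ΔH = 34480 kJ/h = 9.5779 kW
Heat supplied = 9.5779 kW

Q_in = 9.58 kW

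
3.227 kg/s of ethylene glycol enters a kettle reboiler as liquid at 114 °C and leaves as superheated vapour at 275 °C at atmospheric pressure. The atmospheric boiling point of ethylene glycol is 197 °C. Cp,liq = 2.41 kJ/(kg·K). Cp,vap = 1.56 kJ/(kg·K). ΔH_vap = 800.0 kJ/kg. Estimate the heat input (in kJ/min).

Q = 217000 kJ/min

liquid 114→197 °C: 200.03 kJ/kg
vaporisation at 197 °C: 800 kJ/kg
vapour 197→275 °C: 121.68 kJ/kg
Δh = 200.03 + 800 + 121.68 = 1121.7 kJ/kg
Q = ṁ·Δh = 3.227 kg/s × 1121.7 kJ/kg = 3619.8 kJ/s
|Q| = 3619.8 kW = 217190 kJ/min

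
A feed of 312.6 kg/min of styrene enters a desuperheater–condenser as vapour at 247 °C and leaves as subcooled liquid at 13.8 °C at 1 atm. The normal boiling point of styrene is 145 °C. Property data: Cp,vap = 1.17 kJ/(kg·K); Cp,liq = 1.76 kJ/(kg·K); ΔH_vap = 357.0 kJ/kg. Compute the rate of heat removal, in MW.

vapour 247→145 °C: -119.34 kJ/kg
condensation at 145 °C: -357 kJ/kg
liquid 145→13.8 °C: -230.91 kJ/kg
Δh = -119.34 + -357 + -230.91 = -707.25 kJ/kg
Q = ṁ·Δh = 312.6 kg/min × -707.25 kJ/kg = -221090 kJ/min
|Q| = 3684.8 kW = 3.6848 MW

Q_c = 3.68 MW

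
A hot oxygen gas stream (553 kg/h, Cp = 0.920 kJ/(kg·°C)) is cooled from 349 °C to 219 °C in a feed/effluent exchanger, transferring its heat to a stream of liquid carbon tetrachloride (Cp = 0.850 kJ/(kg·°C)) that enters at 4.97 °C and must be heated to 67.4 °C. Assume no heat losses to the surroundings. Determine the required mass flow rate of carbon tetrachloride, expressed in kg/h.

Heat released by hot stream: Q = 553 × 0.920 × (349 − 219) = 66139 kJ/h
Energy balance on cold side (adiabatic exchanger): Q = ṁ_c·Cp_c·(T_c,out − T_c,in)
ṁ_c = 66139 / [0.850 × (67.4 − 4.97)] = 1246.4 kg/h

ṁ_c = 1250 kg/h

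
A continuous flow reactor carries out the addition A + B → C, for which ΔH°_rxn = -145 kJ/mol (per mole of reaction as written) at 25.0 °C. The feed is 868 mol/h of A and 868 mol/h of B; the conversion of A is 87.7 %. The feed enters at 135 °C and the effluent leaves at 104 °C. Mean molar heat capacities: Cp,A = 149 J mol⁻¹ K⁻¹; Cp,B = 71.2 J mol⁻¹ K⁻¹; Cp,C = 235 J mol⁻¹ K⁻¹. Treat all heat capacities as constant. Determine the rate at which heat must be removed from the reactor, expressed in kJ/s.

Extent of reaction ξ = 0.877 × 868 = 761.24 mol/h
Reaction term: ξ·ΔH°_rxn = 761.24 × -145 = -110380 kJ/h
Sensible, feed 135→25 °C: -21025 kJ/h
Outlet flows (mol/h): A 106.76, B 106.76, C 761.24
Sensible, products 25→104 °C: 15990 kJ/h
Q = ΔH = -115410 kJ/h = -32.06 kW
Heat removed = 32.06 kJ/s

Q_out = 32.1 kJ/s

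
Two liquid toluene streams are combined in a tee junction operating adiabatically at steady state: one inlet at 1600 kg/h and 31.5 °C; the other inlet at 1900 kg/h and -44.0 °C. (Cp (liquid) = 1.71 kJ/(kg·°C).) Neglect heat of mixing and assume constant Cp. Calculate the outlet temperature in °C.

No heat crosses the boundary, so H_out = H_in.
Σ ṁᵢCp,ᵢTᵢ = 1600×1.71×31.5 + 1900×1.71×-44.0 = -56772
Σ ṁᵢCp,ᵢ = 1600×1.71 + 1900×1.71 = 5985
T_out = -56772 / 5985 = -9.4857 °C

T_out = -9.49 °C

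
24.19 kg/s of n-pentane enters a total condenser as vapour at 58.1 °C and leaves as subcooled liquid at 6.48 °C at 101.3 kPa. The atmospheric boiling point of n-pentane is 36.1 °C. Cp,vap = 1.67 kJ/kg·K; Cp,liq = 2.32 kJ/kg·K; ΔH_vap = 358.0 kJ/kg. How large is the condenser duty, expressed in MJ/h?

Q_c = 40400 MJ/h

vapour 58.1→36.1 °C: -36.74 kJ/kg
condensation at 36.1 °C: -358 kJ/kg
liquid 36.1→6.48 °C: -68.718 kJ/kg
Δh = -36.74 + -358 + -68.718 = -463.46 kJ/kg
Q = ṁ·Δh = 24.19 kg/s × -463.46 kJ/kg = -11211 kJ/s
|Q| = 11211 kW = 40360 MJ/h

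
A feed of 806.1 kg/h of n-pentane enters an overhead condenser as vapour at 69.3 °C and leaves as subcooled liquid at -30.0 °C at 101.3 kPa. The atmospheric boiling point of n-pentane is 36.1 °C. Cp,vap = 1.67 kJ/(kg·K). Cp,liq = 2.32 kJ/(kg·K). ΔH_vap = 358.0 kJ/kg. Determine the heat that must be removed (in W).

Q_c = 127000 W

vapour 69.3→36.1 °C: -55.444 kJ/kg
condensation at 36.1 °C: -358 kJ/kg
liquid 36.1→-30.0 °C: -153.35 kJ/kg
Δh = -55.444 + -358 + -153.35 = -566.8 kJ/kg
Q = ṁ·Δh = 806.1 kg/h × -566.8 kJ/kg = -456890 kJ/h
|Q| = 126.92 kW = 126920 W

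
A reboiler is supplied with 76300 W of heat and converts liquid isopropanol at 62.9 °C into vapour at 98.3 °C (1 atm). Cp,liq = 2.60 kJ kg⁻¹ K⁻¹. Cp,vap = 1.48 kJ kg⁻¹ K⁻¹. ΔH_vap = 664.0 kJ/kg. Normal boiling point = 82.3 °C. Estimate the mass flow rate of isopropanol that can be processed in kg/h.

ṁ = 372 kg/h

Δh = 2.60×(82.3−62.9) + 664.0 + 1.48×(98.3−82.3) = 738.12 kJ/kg
Q = 76300 W = 76.3 kJ/s = 274680 kJ/h
ṁ = Q/Δh = 274680 / 738.12 = 372.13 kg/h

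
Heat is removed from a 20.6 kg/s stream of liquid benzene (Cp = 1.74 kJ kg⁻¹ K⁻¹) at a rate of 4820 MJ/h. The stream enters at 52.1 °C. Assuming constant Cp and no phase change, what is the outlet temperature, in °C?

Q = 4820 MJ/h = 1338.9 kJ/s
ΔT = Q/(ṁ·Cp) = 1338.9/(20.6×1.74) = 37.353 K
T_out = 52.1 − 37.353 = 14.747 °C

T_out = 14.7 °C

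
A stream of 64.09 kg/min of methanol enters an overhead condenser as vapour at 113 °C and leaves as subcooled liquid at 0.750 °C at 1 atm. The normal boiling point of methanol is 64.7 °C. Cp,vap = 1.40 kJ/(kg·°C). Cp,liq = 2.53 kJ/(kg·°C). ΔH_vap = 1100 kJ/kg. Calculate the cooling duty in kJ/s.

vapour 113→64.7 °C: -67.62 kJ/kg
condensation at 64.7 °C: -1100 kJ/kg
liquid 64.7→0.750 °C: -161.79 kJ/kg
Δh = -67.62 + -1100 + -161.79 = -1329.4 kJ/kg
Q = ṁ·Δh = 64.09 kg/min × -1329.4 kJ/kg = -85202 kJ/min
|Q| = 1420 kW

Q_c = 1420 kJ/s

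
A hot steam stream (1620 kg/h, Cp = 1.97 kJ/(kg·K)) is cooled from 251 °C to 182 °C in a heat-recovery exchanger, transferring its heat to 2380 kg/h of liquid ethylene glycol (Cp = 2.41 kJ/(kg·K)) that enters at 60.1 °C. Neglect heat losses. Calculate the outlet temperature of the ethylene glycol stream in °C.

Heat released by hot stream: Q = 1620 × 1.97 × (251 − 182) = 220210 kJ/h
Energy balance on cold side (adiabatic exchanger): Q = ṁ_c·Cp_c·(T_c,out − T_c,in)
T_c,out = 60.1 + 220210/(2380 × 2.41) = 98.492 °C

T_c,out = 98.5 °C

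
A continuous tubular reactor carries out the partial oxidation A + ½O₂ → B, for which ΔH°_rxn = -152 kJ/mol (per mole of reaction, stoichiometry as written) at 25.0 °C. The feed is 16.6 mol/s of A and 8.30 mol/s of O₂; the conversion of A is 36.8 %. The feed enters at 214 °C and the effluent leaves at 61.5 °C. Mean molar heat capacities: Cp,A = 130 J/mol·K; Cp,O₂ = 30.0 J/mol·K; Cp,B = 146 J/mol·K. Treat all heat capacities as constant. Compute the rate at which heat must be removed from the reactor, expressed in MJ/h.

Q_out = 4660 MJ/h

Extent of reaction ξ = 0.368 × 16.6 = 6.1088 mol/s
Reaction term: ξ·ΔH°_rxn = 6.1088 × -152 = -928.54 kJ/s
Sensible, feed 214→25 °C: -454.92 kJ/s
Outlet flows (mol/s): A 10.491, O₂ 5.2456, B 6.1088
Sensible, products 25→61.5 °C: 88.078 kJ/s
Q = ΔH = -1295.4 kJ/s = -1295.4 kW
Heat removed = 4663.4 MJ/h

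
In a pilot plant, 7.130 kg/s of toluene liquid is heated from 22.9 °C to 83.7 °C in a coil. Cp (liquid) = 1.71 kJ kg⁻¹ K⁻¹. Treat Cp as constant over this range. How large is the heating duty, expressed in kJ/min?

Q = ṁ·Cp·ΔT = 7.130 × 1.71 × (83.7 − 22.9) = 741.29 kJ/s
Heating duty = 44478 kJ/min

Q = 44500 kJ/min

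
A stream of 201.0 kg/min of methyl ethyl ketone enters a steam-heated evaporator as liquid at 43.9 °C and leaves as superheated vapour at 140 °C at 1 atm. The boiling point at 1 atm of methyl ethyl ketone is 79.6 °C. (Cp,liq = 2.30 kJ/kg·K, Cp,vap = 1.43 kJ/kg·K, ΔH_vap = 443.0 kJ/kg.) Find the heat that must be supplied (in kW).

liquid 43.9→79.6 °C: 82.11 kJ/kg
vaporisation at 79.6 °C: 443 kJ/kg
vapour 79.6→140 °C: 86.372 kJ/kg
Δh = 82.11 + 443 + 86.372 = 611.48 kJ/kg
Q = ṁ·Δh = 201.0 kg/min × 611.48 kJ/kg = 122910 kJ/min
|Q| = 2048.5 kW

Q = 2050 kW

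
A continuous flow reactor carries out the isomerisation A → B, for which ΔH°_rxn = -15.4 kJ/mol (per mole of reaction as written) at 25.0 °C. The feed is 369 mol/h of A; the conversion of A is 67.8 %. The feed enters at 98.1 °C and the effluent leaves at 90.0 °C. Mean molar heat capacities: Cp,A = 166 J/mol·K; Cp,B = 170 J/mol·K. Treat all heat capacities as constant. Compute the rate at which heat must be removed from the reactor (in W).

Extent of reaction ξ = 0.678 × 369 = 250.18 mol/h
Reaction term: ξ·ΔH°_rxn = 250.18 × -15.4 = -3852.8 kJ/h
Sensible, feed 98.1→25 °C: -4477.7 kJ/h
Outlet flows (mol/h): A 118.82, B 250.18
Sensible, products 25→90.0 °C: 4046.6 kJ/h
Q = ΔH = -4283.9 kJ/h = -1.19 kW
Heat removed = 1190 W

Q_out = 1190 W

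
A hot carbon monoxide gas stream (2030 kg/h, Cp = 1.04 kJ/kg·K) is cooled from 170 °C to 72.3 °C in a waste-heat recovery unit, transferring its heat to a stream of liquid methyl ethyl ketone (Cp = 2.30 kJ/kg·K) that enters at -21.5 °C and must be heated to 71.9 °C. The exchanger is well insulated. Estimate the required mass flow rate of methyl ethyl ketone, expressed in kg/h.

Heat released by hot stream: Q = 2030 × 1.04 × (170 − 72.3) = 206260 kJ/h
Energy balance on cold side (adiabatic exchanger): Q = ṁ_c·Cp_c·(T_c,out − T_c,in)
ṁ_c = 206260 / [2.30 × (71.9 − -21.5)] = 960.17 kg/h

ṁ_c = 960 kg/h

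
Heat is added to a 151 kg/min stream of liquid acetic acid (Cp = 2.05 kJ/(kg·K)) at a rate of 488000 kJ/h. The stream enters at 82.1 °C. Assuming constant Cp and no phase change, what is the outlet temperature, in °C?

Q = 488000 kJ/h = 8133.3 kJ/min
ΔT = Q/(ṁ·Cp) = 8133.3/(151×2.05) = 26.275 K
T_out = 82.1 + 26.275 = 108.37 °C

T_out = 108 °C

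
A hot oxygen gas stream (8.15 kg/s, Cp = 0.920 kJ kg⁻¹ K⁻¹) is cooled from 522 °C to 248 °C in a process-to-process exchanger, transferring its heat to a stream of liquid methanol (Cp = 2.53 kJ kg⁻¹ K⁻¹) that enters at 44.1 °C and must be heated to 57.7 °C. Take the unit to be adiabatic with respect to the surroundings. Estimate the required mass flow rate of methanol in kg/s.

ṁ_c = 59.7 kg/s

Heat released by hot stream: Q = 8.15 × 0.920 × (522 − 248) = 2054.5 kJ/s
Energy balance on cold side (adiabatic exchanger): Q = ṁ_c·Cp_c·(T_c,out − T_c,in)
ṁ_c = 2054.5 / [2.53 × (57.7 − 44.1)] = 59.709 kg/s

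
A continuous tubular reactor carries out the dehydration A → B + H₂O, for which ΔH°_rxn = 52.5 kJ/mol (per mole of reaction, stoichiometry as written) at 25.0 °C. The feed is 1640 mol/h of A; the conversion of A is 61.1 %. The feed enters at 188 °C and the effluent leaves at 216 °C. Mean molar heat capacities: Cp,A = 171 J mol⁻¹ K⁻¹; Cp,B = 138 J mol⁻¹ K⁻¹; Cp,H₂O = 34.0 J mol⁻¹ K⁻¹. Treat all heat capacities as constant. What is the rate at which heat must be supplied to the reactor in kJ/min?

Extent of reaction ξ = 0.611 × 1640 = 1002 mol/h
Reaction term: ξ·ΔH°_rxn = 1002 × 52.5 = 52607 kJ/h
Sensible, feed 188→25 °C: -45712 kJ/h
Outlet flows (mol/h): A 637.96, B 1002, H₂O 1002
Sensible, products 25→216 °C: 53755 kJ/h
Q = ΔH = 60651 kJ/h = 16.847 kW
Heat supplied = 1010.8 kJ/min

Q_in = 1010 kJ/min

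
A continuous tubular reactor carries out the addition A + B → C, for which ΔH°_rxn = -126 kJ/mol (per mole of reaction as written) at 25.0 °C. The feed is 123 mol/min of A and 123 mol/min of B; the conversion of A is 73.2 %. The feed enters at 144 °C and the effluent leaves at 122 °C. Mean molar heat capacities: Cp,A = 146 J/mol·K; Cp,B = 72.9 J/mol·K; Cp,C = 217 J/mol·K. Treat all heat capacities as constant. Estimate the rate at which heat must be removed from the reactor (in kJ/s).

Extent of reaction ξ = 0.732 × 123 = 90.036 mol/min
Reaction term: ξ·ΔH°_rxn = 90.036 × -126 = -11345 kJ/min
Sensible, feed 144→25 °C: -3204 kJ/min
Outlet flows (mol/min): A 32.964, B 32.964, C 90.036
Sensible, products 25→122 °C: 2595.1 kJ/min
Q = ΔH = -11953 kJ/min = -199.22 kW
Heat removed = 199.22 kJ/s

Q_out = 199 kJ/s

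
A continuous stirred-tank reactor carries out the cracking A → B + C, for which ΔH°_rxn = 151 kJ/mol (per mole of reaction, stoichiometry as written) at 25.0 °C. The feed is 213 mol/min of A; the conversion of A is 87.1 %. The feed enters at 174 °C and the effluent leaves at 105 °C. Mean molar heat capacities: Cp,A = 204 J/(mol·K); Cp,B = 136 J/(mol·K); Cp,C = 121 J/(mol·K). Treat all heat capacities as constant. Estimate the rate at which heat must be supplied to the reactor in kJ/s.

Extent of reaction ξ = 0.871 × 213 = 185.52 mol/min
Reaction term: ξ·ΔH°_rxn = 185.52 × 151 = 28014 kJ/min
Sensible, feed 174→25 °C: -6474.3 kJ/min
Outlet flows (mol/min): A 27.477, B 185.52, C 185.52
Sensible, products 25→105 °C: 4262.8 kJ/min
Q = ΔH = 25802 kJ/min = 430.04 kW
Heat supplied = 430.04 kJ/s

Q_in = 430 kJ/s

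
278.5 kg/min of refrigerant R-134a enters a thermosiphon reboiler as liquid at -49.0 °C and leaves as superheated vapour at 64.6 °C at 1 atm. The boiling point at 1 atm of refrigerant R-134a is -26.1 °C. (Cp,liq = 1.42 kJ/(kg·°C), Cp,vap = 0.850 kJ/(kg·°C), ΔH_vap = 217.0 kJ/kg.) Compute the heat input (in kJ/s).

liquid -49.0→-26.1 °C: 32.518 kJ/kg
vaporisation at -26.1 °C: 217 kJ/kg
vapour -26.1→64.6 °C: 77.095 kJ/kg
Δh = 32.518 + 217 + 77.095 = 326.61 kJ/kg
Q = ṁ·Δh = 278.5 kg/min × 326.61 kJ/kg = 90962 kJ/min
|Q| = 1516 kW

Q = 1520 kJ/s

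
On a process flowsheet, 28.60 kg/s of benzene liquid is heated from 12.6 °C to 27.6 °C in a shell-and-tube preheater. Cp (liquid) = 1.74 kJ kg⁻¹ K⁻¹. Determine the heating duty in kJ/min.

Q = ṁ·Cp·ΔT = 28.60 × 1.74 × (27.6 − 12.6) = 746.46 kJ/s
Heating duty = 44788 kJ/min

Q = 44800 kJ/min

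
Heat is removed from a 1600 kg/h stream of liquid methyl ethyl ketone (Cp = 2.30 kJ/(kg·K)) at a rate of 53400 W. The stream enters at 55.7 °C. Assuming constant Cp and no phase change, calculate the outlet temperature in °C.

Q = 53400 W = 192240 kJ/h
ΔT = Q/(ṁ·Cp) = 192240/(1600×2.30) = 52.239 K
T_out = 55.7 − 52.239 = 3.4609 °C

T_out = 3.46 °C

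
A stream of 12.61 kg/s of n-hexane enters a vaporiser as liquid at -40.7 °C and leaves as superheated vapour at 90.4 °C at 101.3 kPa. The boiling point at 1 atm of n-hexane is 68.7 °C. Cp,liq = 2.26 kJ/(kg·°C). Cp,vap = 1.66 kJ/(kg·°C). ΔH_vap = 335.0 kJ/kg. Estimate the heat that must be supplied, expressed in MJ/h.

liquid -40.7→68.7 °C: 247.24 kJ/kg
vaporisation at 68.7 °C: 335 kJ/kg
vapour 68.7→90.4 °C: 36.022 kJ/kg
Δh = 247.24 + 335 + 36.022 = 618.27 kJ/kg
Q = ṁ·Δh = 12.61 kg/s × 618.27 kJ/kg = 7796.3 kJ/s
|Q| = 7796.3 kW = 28067 MJ/h

Q = 28100 MJ/h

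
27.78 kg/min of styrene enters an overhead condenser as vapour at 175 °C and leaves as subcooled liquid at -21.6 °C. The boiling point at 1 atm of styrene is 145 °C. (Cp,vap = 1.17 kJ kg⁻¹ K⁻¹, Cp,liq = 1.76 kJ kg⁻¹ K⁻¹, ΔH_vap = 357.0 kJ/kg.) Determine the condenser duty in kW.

Q_c = 317 kW

vapour 175→145 °C: -35.1 kJ/kg
condensation at 145 °C: -357 kJ/kg
liquid 145→-21.6 °C: -293.22 kJ/kg
Δh = -35.1 + -357 + -293.22 = -685.32 kJ/kg
Q = ṁ·Δh = 27.78 kg/min × -685.32 kJ/kg = -19038 kJ/min
|Q| = 317.3 kW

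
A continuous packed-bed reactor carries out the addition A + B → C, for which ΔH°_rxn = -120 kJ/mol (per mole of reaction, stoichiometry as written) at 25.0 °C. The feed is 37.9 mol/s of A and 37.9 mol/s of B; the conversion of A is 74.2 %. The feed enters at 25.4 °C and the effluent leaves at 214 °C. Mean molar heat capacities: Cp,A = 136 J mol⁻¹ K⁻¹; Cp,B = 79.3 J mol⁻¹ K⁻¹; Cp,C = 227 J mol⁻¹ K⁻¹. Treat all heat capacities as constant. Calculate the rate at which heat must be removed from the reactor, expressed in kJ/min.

Extent of reaction ξ = 0.742 × 37.9 = 28.122 mol/s
Reaction term: ξ·ΔH°_rxn = 28.122 × -120 = -3374.6 kJ/s
Sensible, feed 25.4→25 °C: -3.2639 kJ/s
Outlet flows (mol/s): A 9.7782, B 9.7782, C 28.122
Sensible, products 25→214 °C: 1604.4 kJ/s
Q = ΔH = -1773.5 kJ/s = -1773.5 kW
Heat removed = 106410 kJ/min

Q_out = 106000 kJ/min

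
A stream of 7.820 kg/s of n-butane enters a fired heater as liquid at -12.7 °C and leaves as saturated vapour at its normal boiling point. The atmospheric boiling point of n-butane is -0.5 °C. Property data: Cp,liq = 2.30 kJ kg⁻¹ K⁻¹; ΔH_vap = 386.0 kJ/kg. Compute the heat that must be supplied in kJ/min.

Q = 194000 kJ/min

liquid -12.7→-0.5 °C: 28.06 kJ/kg
vaporisation at -0.5 °C: 386 kJ/kg
Δh = 28.06 + 386 = 414.06 kJ/kg
Q = ṁ·Δh = 7.820 kg/s × 414.06 kJ/kg = 3237.9 kJ/s
|Q| = 3237.9 kW = 194280 kJ/min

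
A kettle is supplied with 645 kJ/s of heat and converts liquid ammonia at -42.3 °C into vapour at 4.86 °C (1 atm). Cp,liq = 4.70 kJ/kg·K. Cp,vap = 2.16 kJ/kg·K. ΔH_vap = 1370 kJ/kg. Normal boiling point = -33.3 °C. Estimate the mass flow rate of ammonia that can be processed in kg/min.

ṁ = 25.9 kg/min

Δh = 4.70×(-33.3−-42.3) + 1370 + 2.16×(4.86−-33.3) = 1494.7 kJ/kg
Q = 645 kJ/s = 645 kJ/s = 38700 kJ/min
ṁ = Q/Δh = 38700 / 1494.7 = 25.891 kg/min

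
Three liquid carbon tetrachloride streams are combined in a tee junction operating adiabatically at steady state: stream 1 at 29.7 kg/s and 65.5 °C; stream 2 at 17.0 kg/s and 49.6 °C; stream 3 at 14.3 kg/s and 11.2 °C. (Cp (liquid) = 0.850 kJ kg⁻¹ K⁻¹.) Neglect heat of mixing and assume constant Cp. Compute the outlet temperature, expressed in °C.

No heat crosses the boundary, so H_out = H_in.
Σ ṁᵢCp,ᵢTᵢ = 29.7×0.850×65.5 + 17.0×0.850×49.6 + 14.3×0.850×11.2 = 2506.4
Σ ṁᵢCp,ᵢ = 29.7×0.850 + 17.0×0.850 + 14.3×0.850 = 51.85
T_out = 2506.4 / 51.85 = 48.34 °C

T_out = 48.3 °C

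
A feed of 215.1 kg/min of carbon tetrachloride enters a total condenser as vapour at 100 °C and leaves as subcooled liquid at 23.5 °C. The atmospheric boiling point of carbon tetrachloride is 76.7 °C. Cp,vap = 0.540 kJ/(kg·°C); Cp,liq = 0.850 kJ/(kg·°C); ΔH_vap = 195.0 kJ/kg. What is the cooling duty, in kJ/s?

vapour 100→76.7 °C: -12.582 kJ/kg
condensation at 76.7 °C: -195 kJ/kg
liquid 76.7→23.5 °C: -45.22 kJ/kg
Δh = -12.582 + -195 + -45.22 = -252.8 kJ/kg
Q = ṁ·Δh = 215.1 kg/min × -252.8 kJ/kg = -54378 kJ/min
|Q| = 906.3 kW

Q_c = 906 kJ/s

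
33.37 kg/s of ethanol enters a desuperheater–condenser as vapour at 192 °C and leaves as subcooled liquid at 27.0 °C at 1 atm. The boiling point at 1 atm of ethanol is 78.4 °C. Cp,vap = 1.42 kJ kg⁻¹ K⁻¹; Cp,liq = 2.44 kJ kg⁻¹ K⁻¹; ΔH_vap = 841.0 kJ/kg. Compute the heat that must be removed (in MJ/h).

vapour 192→78.4 °C: -161.31 kJ/kg
condensation at 78.4 °C: -841 kJ/kg
liquid 78.4→27.0 °C: -125.42 kJ/kg
Δh = -161.31 + -841 + -125.42 = -1127.7 kJ/kg
Q = ṁ·Δh = 33.37 kg/s × -1127.7 kJ/kg = -37632 kJ/s
|Q| = 37632 kW = 135480 MJ/h

Q_c = 135000 MJ/h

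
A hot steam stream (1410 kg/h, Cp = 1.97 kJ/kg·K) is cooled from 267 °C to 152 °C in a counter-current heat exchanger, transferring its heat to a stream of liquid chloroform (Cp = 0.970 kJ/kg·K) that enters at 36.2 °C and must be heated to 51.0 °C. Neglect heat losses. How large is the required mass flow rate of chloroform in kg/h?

Heat released by hot stream: Q = 1410 × 1.97 × (267 − 152) = 319440 kJ/h
Energy balance on cold side (adiabatic exchanger): Q = ṁ_c·Cp_c·(T_c,out − T_c,in)
ṁ_c = 319440 / [0.970 × (51.0 − 36.2)] = 22251 kg/h

ṁ_c = 22300 kg/h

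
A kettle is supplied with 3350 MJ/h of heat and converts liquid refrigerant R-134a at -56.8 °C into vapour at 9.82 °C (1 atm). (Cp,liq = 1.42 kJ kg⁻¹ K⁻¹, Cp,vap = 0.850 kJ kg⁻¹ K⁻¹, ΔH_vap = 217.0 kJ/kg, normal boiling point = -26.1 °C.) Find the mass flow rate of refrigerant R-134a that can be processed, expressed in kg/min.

Δh = 1.42×(-26.1−-56.8) + 217.0 + 0.850×(9.82−-26.1) = 291.13 kJ/kg
Q = 3350 MJ/h = 930.56 kJ/s = 55833 kJ/min
ṁ = Q/Δh = 55833 / 291.13 = 191.78 kg/min

ṁ = 192 kg/min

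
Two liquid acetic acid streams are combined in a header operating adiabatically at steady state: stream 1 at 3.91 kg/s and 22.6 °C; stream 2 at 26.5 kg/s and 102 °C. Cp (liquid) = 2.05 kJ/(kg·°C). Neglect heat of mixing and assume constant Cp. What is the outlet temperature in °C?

No heat crosses the boundary, so H_out = H_in.
Σ ṁᵢCp,ᵢTᵢ = 3.91×2.05×22.6 + 26.5×2.05×102 = 5722.3
Σ ṁᵢCp,ᵢ = 3.91×2.05 + 26.5×2.05 = 62.34
T_out = 5722.3 / 62.34 = 91.791 °C

T_out = 91.8 °C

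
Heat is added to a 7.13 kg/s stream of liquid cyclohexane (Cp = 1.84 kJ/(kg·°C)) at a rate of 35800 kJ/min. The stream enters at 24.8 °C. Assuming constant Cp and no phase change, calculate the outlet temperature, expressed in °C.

T_out = 70.3 °C

Q = 35800 kJ/min = 596.67 kJ/s
ΔT = Q/(ṁ·Cp) = 596.67/(7.13×1.84) = 45.48 K
T_out = 24.8 + 45.48 = 70.28 °C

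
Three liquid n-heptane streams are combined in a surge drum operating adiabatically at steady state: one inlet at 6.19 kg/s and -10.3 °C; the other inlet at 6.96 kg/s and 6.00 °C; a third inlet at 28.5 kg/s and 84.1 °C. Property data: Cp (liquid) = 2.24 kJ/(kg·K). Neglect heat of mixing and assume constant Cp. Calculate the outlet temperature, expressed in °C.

T_out = 57.0 °C

Adiabatic, steady state ⇒ Σ ṁᵢCp,ᵢ(T_out − Tᵢ) = 0
T_out = Σ ṁᵢCp,ᵢTᵢ / Σ ṁᵢCp,ᵢ
      = 5319.7 / 93.296 = 57.019 °C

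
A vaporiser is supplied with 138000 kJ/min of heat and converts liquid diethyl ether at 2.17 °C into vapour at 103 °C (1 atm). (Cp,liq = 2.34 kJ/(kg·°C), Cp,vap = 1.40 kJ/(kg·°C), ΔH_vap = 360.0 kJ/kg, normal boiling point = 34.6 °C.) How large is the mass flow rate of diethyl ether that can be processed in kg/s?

ṁ = 4.33 kg/s

Δh = 2.34×(34.6−2.17) + 360.0 + 1.40×(103−34.6) = 531.65 kJ/kg
Q = 138000 kJ/min = 2300 kJ/s = 2300 kJ/s
ṁ = Q/Δh = 2300 / 531.65 = 4.3262 kg/s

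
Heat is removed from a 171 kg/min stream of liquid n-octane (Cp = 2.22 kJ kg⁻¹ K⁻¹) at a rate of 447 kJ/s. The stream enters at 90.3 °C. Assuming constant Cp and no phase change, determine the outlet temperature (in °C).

T_out = 19.7 °C

Q = 447 kJ/s = 26820 kJ/min
ΔT = Q/(ṁ·Cp) = 26820/(171×2.22) = 70.65 K
T_out = 90.3 − 70.65 = 19.65 °C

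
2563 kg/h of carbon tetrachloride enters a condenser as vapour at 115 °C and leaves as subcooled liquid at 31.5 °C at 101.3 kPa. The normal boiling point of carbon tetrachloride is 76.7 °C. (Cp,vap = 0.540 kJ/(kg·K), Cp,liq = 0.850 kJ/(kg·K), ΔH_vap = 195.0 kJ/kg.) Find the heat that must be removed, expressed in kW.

Q_c = 181 kW

vapour 115→76.7 °C: -20.682 kJ/kg
condensation at 76.7 °C: -195 kJ/kg
liquid 76.7→31.5 °C: -38.42 kJ/kg
Δh = -20.682 + -195 + -38.42 = -254.1 kJ/kg
Q = ṁ·Δh = 2563 kg/h × -254.1 kJ/kg = -651260 kJ/h
|Q| = 180.91 kW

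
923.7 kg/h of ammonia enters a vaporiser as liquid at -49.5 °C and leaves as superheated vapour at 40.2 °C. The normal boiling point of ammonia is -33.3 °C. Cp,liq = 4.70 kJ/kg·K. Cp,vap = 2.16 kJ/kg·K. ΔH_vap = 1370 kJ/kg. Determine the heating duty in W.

liquid -49.5→-33.3 °C: 76.14 kJ/kg
vaporisation at -33.3 °C: 1370 kJ/kg
vapour -33.3→40.2 °C: 158.76 kJ/kg
Δh = 76.14 + 1370 + 158.76 = 1604.9 kJ/kg
Q = ṁ·Δh = 923.7 kg/h × 1604.9 kJ/kg = 1.4824e+06 kJ/h
|Q| = 411.79 kW = 411790 W

Q = 412000 W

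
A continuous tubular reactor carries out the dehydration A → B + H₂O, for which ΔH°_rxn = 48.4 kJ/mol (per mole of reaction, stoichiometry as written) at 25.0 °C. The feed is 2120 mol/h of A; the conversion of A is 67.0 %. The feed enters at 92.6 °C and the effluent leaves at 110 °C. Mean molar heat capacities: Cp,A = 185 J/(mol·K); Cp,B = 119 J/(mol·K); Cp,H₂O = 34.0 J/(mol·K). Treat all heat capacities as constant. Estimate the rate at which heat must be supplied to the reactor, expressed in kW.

Q_in = 19.9 kW

Extent of reaction ξ = 0.670 × 2120 = 1420.4 mol/h
Reaction term: ξ·ΔH°_rxn = 1420.4 × 48.4 = 68747 kJ/h
Sensible, feed 92.6→25 °C: -26513 kJ/h
Outlet flows (mol/h): A 699.6, B 1420.4, H₂O 1420.4
Sensible, products 25→110 °C: 29474 kJ/h
Q = ΔH = 71708 kJ/h = 19.919 kW
Heat supplied = 19.919 kW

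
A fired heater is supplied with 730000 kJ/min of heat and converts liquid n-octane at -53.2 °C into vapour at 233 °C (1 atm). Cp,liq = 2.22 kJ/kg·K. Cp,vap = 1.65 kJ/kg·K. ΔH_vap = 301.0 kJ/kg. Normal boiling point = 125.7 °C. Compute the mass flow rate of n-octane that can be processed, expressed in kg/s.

Δh = 2.22×(125.7−-53.2) + 301.0 + 1.65×(233−125.7) = 875.2 kJ/kg
Q = 730000 kJ/min = 12167 kJ/s = 12167 kJ/s
ṁ = Q/Δh = 12167 / 875.2 = 13.902 kg/s

ṁ = 13.9 kg/s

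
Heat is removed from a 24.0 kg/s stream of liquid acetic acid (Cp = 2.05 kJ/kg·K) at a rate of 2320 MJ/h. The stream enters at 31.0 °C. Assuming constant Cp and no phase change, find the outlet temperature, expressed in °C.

Q = 2320 MJ/h = 644.44 kJ/s
ΔT = Q/(ṁ·Cp) = 644.44/(24.0×2.05) = 13.098 K
T_out = 31.0 − 13.098 = 17.902 °C

T_out = 17.9 °C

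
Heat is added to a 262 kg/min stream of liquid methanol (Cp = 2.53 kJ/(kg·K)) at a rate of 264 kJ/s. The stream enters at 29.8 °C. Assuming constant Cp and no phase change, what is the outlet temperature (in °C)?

T_out = 53.7 °C

Q = 264 kJ/s = 15840 kJ/min
ΔT = Q/(ṁ·Cp) = 15840/(262×2.53) = 23.896 K
T_out = 29.8 + 23.896 = 53.696 °C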